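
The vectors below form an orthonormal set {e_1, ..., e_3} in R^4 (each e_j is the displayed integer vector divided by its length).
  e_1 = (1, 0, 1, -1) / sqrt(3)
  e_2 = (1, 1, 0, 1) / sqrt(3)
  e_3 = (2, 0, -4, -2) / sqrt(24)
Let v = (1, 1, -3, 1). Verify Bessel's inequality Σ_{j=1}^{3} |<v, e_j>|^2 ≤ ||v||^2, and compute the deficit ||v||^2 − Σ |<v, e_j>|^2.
Σ |<v, e_j>|^2 = 12; ||v||^2 = 12; deficit = 0

Write each e_j = u_j / sqrt(<u_j, u_j>) where u_j is the displayed integer vector. Then <v, e_j> = <v, u_j> / sqrt(<u_j, u_j>), so |<v, e_j>|^2 = <v, u_j>^2 / <u_j, u_j>.
Coefficients: <v, e_1> = -3/sqrt(3), <v, e_2> = 3/sqrt(3), <v, e_3> = 12/sqrt(24).
Square and sum: Σ |<v, e_j>|^2 = 12.
Compute ||v||^2 = v·v = 12.
Deficit = 12 − 12 = 0 ≥ 0, confirming Bessel's inequality. (The deficit equals ||v − Σ <v,e_j> e_j||^2, the squared distance from v to span{e_j}.)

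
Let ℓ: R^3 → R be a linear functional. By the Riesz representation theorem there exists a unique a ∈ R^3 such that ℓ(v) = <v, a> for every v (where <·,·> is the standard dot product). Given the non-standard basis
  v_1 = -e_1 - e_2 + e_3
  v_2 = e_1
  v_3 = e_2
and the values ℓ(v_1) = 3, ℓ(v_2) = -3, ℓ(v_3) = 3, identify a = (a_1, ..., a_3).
a = (-3, 3, 3)

Write a = (a_1, ..., a_3) in the standard basis. For each basis vector v_i, ℓ(v_i) = <v_i, a> is a linear equation in the a_j's. Collect the n equations into a matrix system V a = ℓ, where row i of V is v_i (expressed in the standard basis). Since V is invertible (lower-triangular with 1s on the diagonal, up to permutation), solve by back-substitution:
  V =
[[-1, -1, 1],
 [1, 0, 0],
 [0, 1, 0]]
  V a = (3, -3, 3)
Solving gives a = (-3, 3, 3).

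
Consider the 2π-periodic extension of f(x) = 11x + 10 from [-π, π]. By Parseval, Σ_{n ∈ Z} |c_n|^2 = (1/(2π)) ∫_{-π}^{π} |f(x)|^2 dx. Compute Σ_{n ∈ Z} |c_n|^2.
Σ |c_n|^2 = 121π^2/3 + 100

Expand and integrate term by term over [-π, π]:
  ∫ (11x)^2 dx = 121·(2π^3/3); ∫ 2·11·(10)·x dx = 0 (odd integrand); ∫ 10^2 dx = 100·2π.
So (1/(2π)) ∫_{-π}^{π} (11x + 10)^2 dx = 121π^2/3 + 100 = 121π^2/3 + 100.
Parseval ⇒ Σ |c_n|^2 = 121π^2/3 + 100.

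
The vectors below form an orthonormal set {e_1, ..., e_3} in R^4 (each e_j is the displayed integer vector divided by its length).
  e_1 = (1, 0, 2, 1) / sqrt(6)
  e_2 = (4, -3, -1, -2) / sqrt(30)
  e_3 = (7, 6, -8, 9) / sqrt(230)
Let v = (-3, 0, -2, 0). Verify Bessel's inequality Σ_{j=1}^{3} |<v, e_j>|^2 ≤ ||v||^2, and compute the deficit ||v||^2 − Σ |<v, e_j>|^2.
Σ |<v, e_j>|^2 = 267/23; ||v||^2 = 13; deficit = 32/23

Write each e_j = u_j / sqrt(<u_j, u_j>) where u_j is the displayed integer vector. Then <v, e_j> = <v, u_j> / sqrt(<u_j, u_j>), so |<v, e_j>|^2 = <v, u_j>^2 / <u_j, u_j>.
Coefficients: <v, e_1> = -7/sqrt(6), <v, e_2> = -10/sqrt(30), <v, e_3> = -5/sqrt(230).
Square and sum: Σ |<v, e_j>|^2 = 267/23.
Compute ||v||^2 = v·v = 13.
Deficit = 13 − 267/23 = 32/23 ≥ 0, confirming Bessel's inequality. (The deficit equals ||v − Σ <v,e_j> e_j||^2, the squared distance from v to span{e_j}.)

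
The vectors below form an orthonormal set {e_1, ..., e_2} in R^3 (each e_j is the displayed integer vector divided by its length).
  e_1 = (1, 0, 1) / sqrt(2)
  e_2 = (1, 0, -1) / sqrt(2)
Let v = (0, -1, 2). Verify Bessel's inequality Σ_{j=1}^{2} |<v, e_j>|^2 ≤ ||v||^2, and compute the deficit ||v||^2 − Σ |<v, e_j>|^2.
Σ |<v, e_j>|^2 = 4; ||v||^2 = 5; deficit = 1

Write each e_j = u_j / sqrt(<u_j, u_j>) where u_j is the displayed integer vector. Then <v, e_j> = <v, u_j> / sqrt(<u_j, u_j>), so |<v, e_j>|^2 = <v, u_j>^2 / <u_j, u_j>.
Coefficients: <v, e_1> = 2/sqrt(2), <v, e_2> = -2/sqrt(2).
Square and sum: Σ |<v, e_j>|^2 = 4.
Compute ||v||^2 = v·v = 5.
Deficit = 5 − 4 = 1 ≥ 0, confirming Bessel's inequality. (The deficit equals ||v − Σ <v,e_j> e_j||^2, the squared distance from v to span{e_j}.)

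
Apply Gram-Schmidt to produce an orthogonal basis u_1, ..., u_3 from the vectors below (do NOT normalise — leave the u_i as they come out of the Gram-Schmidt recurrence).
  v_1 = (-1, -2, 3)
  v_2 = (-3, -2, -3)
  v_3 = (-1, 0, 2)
Orthogonal basis:
  u_1 = (-1, -2, 3)
  u_2 = (-22/7, -16/7, -18/7)
  u_3 = (-15/19, 15/19, 5/19)

Apply the Gram-Schmidt recurrence
  u_1 = v_1
  u_i = v_i − Σ_{j<i} ((v_i · u_j) / (u_j · u_j)) · u_j.

Step by step this gives:
  u_1 = (-1, -2, 3)
  u_2 = (-22/7, -16/7, -18/7)
  u_3 = (-15/19, 15/19, 5/19)

Orthogonality check:
  u_2 · u_1 = 0 (should be 0)
  u_3 · u_1 = 0 (should be 0)
  u_3 · u_2 = 0 (should be 0)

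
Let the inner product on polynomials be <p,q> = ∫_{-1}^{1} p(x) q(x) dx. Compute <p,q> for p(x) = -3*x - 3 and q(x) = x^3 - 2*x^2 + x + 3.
<p,q> = -86/5

Expand the product: p(x)·q(x) = -3*x^4 + 3*x^3 + 3*x^2 - 12*x - 9.
∫_{-1}^{1} of each monomial x^k gives [2/(k+1) if k even, 0 if k odd]. Integrating term-by-term (or equivalently evaluating the antiderivative F(x) = -3*x^5/5 + 3*x^4/4 + x^3 - 6*x^2 - 9*x at the endpoints):
  F(1) − F(−1) = -277/20 − (67/20) = -86/5.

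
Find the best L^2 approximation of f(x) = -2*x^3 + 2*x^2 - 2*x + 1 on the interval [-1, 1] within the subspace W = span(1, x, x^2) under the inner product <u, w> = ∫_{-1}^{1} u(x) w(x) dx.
g(x) = 2*x^2 - 16*x/5 + 1

The best approximation g ∈ W is the orthogonal projection of f onto W. Writing g = a_0 + a_1 x + a_2 x^2, the coefficients solve the normal equations G · a = b where
  G_{ij} = <φ_i, φ_j> and b_i = <f, φ_i>, with φ_0 = 1, φ_1 = x, φ_2 = x^2.
G =
  [2, 0, 2/3]
  [0, 2/3, 0]
  [2/3, 0, 2/5],
b = (10/3, -32/15, 22/15).
Solving gives a_0 = 1, a_1 = -16/5, a_2 = 2, so
  g(x) = 2*x^2 - 16*x/5 + 1.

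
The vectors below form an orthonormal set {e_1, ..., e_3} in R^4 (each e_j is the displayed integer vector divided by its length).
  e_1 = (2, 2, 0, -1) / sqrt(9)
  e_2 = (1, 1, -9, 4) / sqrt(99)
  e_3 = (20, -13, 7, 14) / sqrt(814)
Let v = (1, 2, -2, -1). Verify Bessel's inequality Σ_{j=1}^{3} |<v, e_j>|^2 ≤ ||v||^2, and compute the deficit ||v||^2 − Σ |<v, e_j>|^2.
Σ |<v, e_j>|^2 = 362/37; ||v||^2 = 10; deficit = 8/37

Write each e_j = u_j / sqrt(<u_j, u_j>) where u_j is the displayed integer vector. Then <v, e_j> = <v, u_j> / sqrt(<u_j, u_j>), so |<v, e_j>|^2 = <v, u_j>^2 / <u_j, u_j>.
Coefficients: <v, e_1> = 7/sqrt(9), <v, e_2> = 17/sqrt(99), <v, e_3> = -34/sqrt(814).
Square and sum: Σ |<v, e_j>|^2 = 362/37.
Compute ||v||^2 = v·v = 10.
Deficit = 10 − 362/37 = 8/37 ≥ 0, confirming Bessel's inequality. (The deficit equals ||v − Σ <v,e_j> e_j||^2, the squared distance from v to span{e_j}.)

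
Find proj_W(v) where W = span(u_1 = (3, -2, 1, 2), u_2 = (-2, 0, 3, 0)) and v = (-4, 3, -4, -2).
proj_W(v) = (-10/3, 28/9, -32/9, -28/9)

Set up U = [u_1 | ... | u_2] ∈ R^(4×2). The projector onto W = col(U) is P = U (U^T U)^(-1) U^T.
Compute U^T U =
  [18, -3]
  [-3, 13],
and U^T v = (-26, -4).
Solve U^T U · c = U^T v for the coefficients: c = (-14/9, -2/3). The projection is proj_W(v) = U c.
Check: (v - proj_W(v)) · u_1 = 0  (should be 0).
Check: (v - proj_W(v)) · u_2 = 0  (should be 0).
Result: proj_W(v) = (-10/3, 28/9, -32/9, -28/9).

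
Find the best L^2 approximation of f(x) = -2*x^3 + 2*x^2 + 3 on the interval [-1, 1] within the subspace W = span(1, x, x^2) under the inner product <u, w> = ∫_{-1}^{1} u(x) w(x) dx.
g(x) = 2*x^2 - 6*x/5 + 3

The best approximation g ∈ W is the orthogonal projection of f onto W. Writing g = a_0 + a_1 x + a_2 x^2, the coefficients solve the normal equations G · a = b where
  G_{ij} = <φ_i, φ_j> and b_i = <f, φ_i>, with φ_0 = 1, φ_1 = x, φ_2 = x^2.
G =
  [2, 0, 2/3]
  [0, 2/3, 0]
  [2/3, 0, 2/5],
b = (22/3, -4/5, 14/5).
Solving gives a_0 = 3, a_1 = -6/5, a_2 = 2, so
  g(x) = 2*x^2 - 6*x/5 + 3.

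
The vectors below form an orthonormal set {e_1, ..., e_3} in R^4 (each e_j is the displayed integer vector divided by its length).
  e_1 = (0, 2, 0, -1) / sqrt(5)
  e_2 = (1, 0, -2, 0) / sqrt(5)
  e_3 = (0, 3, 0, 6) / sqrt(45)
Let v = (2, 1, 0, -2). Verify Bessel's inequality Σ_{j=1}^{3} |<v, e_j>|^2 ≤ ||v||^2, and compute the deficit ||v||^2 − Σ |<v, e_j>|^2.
Σ |<v, e_j>|^2 = 29/5; ||v||^2 = 9; deficit = 16/5

Write each e_j = u_j / sqrt(<u_j, u_j>) where u_j is the displayed integer vector. Then <v, e_j> = <v, u_j> / sqrt(<u_j, u_j>), so |<v, e_j>|^2 = <v, u_j>^2 / <u_j, u_j>.
Coefficients: <v, e_1> = 4/sqrt(5), <v, e_2> = 2/sqrt(5), <v, e_3> = -9/sqrt(45).
Square and sum: Σ |<v, e_j>|^2 = 29/5.
Compute ||v||^2 = v·v = 9.
Deficit = 9 − 29/5 = 16/5 ≥ 0, confirming Bessel's inequality. (The deficit equals ||v − Σ <v,e_j> e_j||^2, the squared distance from v to span{e_j}.)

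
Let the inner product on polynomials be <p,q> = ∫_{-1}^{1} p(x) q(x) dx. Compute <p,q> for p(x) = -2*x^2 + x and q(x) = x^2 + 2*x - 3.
<p,q> = 68/15

Expand the product: p(x)·q(x) = -2*x^4 - 3*x^3 + 8*x^2 - 3*x.
∫_{-1}^{1} of each monomial x^k gives [2/(k+1) if k even, 0 if k odd]. Integrating term-by-term (or equivalently evaluating the antiderivative F(x) = -2*x^5/5 - 3*x^4/4 + 8*x^3/3 - 3*x^2/2 at the endpoints):
  F(1) − F(−1) = 1/60 − (-271/60) = 68/15.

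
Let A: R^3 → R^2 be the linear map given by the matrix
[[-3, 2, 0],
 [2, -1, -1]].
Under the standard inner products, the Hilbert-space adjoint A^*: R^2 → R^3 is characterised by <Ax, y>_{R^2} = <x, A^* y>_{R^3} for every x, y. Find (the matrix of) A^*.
A^* = A^T =
[[-3, 2],
 [2, -1],
 [0, -1]]

For real matrices with standard dot products, the defining identity <Ax, y> = <x, A^* y> gives (Ax)^T y = x^T (A^*) y, i.e. x^T A^T y = x^T (A^*) y. Since this holds for all x, y, we must have A^* = A^T. Therefore
A^* =
[[-3, 2],
 [2, -1],
 [0, -1]].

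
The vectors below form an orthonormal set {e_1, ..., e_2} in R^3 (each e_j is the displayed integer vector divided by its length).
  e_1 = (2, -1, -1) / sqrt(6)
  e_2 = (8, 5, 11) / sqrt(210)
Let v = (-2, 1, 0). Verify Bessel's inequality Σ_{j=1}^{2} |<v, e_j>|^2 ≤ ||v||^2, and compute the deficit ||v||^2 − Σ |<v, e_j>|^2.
Σ |<v, e_j>|^2 = 166/35; ||v||^2 = 5; deficit = 9/35

Write each e_j = u_j / sqrt(<u_j, u_j>) where u_j is the displayed integer vector. Then <v, e_j> = <v, u_j> / sqrt(<u_j, u_j>), so |<v, e_j>|^2 = <v, u_j>^2 / <u_j, u_j>.
Coefficients: <v, e_1> = -5/sqrt(6), <v, e_2> = -11/sqrt(210).
Square and sum: Σ |<v, e_j>|^2 = 166/35.
Compute ||v||^2 = v·v = 5.
Deficit = 5 − 166/35 = 9/35 ≥ 0, confirming Bessel's inequality. (The deficit equals ||v − Σ <v,e_j> e_j||^2, the squared distance from v to span{e_j}.)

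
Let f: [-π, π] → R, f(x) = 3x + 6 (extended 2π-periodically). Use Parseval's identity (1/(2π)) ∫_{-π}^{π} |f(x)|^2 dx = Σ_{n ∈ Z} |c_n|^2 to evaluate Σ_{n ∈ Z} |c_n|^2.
Σ |c_n|^2 = 3π^2 + 36

Expand and integrate term by term over [-π, π]:
  ∫ (3x)^2 dx = 9·(2π^3/3); ∫ 2·3·(6)·x dx = 0 (odd integrand); ∫ 6^2 dx = 36·2π.
So (1/(2π)) ∫_{-π}^{π} (3x + 6)^2 dx = 9π^2/3 + 36 = 3π^2 + 36.
Parseval ⇒ Σ |c_n|^2 = 3π^2 + 36.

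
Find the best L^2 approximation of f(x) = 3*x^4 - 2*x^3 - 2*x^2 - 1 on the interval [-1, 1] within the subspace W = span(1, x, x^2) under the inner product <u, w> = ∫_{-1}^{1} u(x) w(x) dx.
g(x) = 4*x^2/7 - 6*x/5 - 44/35

The best approximation g ∈ W is the orthogonal projection of f onto W. Writing g = a_0 + a_1 x + a_2 x^2, the coefficients solve the normal equations G · a = b where
  G_{ij} = <φ_i, φ_j> and b_i = <f, φ_i>, with φ_0 = 1, φ_1 = x, φ_2 = x^2.
G =
  [2, 0, 2/3]
  [0, 2/3, 0]
  [2/3, 0, 2/5],
b = (-32/15, -4/5, -64/105).
Solving gives a_0 = -44/35, a_1 = -6/5, a_2 = 4/7, so
  g(x) = 4*x^2/7 - 6*x/5 - 44/35.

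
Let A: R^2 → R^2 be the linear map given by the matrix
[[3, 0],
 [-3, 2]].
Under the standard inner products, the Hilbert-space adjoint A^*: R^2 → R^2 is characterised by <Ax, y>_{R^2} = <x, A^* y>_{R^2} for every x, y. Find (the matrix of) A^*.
A^* = A^T =
[[3, -3],
 [0, 2]]

For real matrices with standard dot products, the defining identity <Ax, y> = <x, A^* y> gives (Ax)^T y = x^T (A^*) y, i.e. x^T A^T y = x^T (A^*) y. Since this holds for all x, y, we must have A^* = A^T. Therefore
A^* =
[[3, -3],
 [0, 2]].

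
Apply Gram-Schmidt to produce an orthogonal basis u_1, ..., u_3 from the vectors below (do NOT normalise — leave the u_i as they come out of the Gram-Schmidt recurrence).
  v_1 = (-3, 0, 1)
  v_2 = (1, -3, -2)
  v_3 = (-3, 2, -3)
Orthogonal basis:
  u_1 = (-3, 0, 1)
  u_2 = (-1/2, -3, -3/2)
  u_3 = (-6/5, 2, -18/5)

Apply the Gram-Schmidt recurrence
  u_1 = v_1
  u_i = v_i − Σ_{j<i} ((v_i · u_j) / (u_j · u_j)) · u_j.

Step by step this gives:
  u_1 = (-3, 0, 1)
  u_2 = (-1/2, -3, -3/2)
  u_3 = (-6/5, 2, -18/5)

Orthogonality check:
  u_2 · u_1 = 0 (should be 0)
  u_3 · u_1 = 0 (should be 0)
  u_3 · u_2 = 0 (should be 0)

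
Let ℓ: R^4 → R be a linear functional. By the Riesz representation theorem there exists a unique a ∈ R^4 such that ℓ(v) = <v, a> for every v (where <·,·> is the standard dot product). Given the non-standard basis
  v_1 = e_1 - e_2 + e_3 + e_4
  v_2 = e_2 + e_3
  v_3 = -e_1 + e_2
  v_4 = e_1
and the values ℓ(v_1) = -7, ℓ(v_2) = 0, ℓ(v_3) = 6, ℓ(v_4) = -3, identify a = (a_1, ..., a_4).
a = (-3, 3, -3, 2)

Write a = (a_1, ..., a_4) in the standard basis. For each basis vector v_i, ℓ(v_i) = <v_i, a> is a linear equation in the a_j's. Collect the n equations into a matrix system V a = ℓ, where row i of V is v_i (expressed in the standard basis). Since V is invertible (lower-triangular with 1s on the diagonal, up to permutation), solve by back-substitution:
  V =
[[1, -1, 1, 1],
 [0, 1, 1, 0],
 [-1, 1, 0, 0],
 [1, 0, 0, 0]]
  V a = (-7, 0, 6, -3)
Solving gives a = (-3, 3, -3, 2).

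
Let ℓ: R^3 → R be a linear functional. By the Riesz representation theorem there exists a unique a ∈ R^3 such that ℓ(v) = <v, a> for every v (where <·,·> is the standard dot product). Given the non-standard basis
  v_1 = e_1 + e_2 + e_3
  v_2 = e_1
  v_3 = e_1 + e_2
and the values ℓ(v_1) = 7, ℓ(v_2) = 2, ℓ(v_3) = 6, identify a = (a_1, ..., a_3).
a = (2, 4, 1)

Write a = (a_1, ..., a_3) in the standard basis. For each basis vector v_i, ℓ(v_i) = <v_i, a> is a linear equation in the a_j's. Collect the n equations into a matrix system V a = ℓ, where row i of V is v_i (expressed in the standard basis). Since V is invertible (lower-triangular with 1s on the diagonal, up to permutation), solve by back-substitution:
  V =
[[1, 1, 1],
 [1, 0, 0],
 [1, 1, 0]]
  V a = (7, 2, 6)
Solving gives a = (2, 4, 1).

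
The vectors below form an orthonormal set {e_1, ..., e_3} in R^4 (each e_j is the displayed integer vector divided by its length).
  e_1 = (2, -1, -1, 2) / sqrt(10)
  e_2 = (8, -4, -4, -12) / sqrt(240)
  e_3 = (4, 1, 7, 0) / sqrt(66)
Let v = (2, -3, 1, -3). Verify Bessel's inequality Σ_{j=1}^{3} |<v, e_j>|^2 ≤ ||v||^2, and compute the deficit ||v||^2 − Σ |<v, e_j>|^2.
Σ |<v, e_j>|^2 = 189/11; ||v||^2 = 23; deficit = 64/11

Write each e_j = u_j / sqrt(<u_j, u_j>) where u_j is the displayed integer vector. Then <v, e_j> = <v, u_j> / sqrt(<u_j, u_j>), so |<v, e_j>|^2 = <v, u_j>^2 / <u_j, u_j>.
Coefficients: <v, e_1> = 0/sqrt(10), <v, e_2> = 60/sqrt(240), <v, e_3> = 12/sqrt(66).
Square and sum: Σ |<v, e_j>|^2 = 189/11.
Compute ||v||^2 = v·v = 23.
Deficit = 23 − 189/11 = 64/11 ≥ 0, confirming Bessel's inequality. (The deficit equals ||v − Σ <v,e_j> e_j||^2, the squared distance from v to span{e_j}.)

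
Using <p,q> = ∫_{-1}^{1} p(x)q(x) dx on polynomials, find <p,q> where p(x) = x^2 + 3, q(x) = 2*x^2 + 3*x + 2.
<p,q> = 272/15

Expand the product: p(x)·q(x) = 2*x^4 + 3*x^3 + 8*x^2 + 9*x + 6.
∫_{-1}^{1} of each monomial x^k gives [2/(k+1) if k even, 0 if k odd]. Integrating term-by-term (or equivalently evaluating the antiderivative F(x) = 2*x^5/5 + 3*x^4/4 + 8*x^3/3 + 9*x^2/2 + 6*x at the endpoints):
  F(1) − F(−1) = 859/60 − (-229/60) = 272/15.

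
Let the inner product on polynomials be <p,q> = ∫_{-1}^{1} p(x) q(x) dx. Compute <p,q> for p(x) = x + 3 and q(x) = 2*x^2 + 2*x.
<p,q> = 16/3

Expand the product: p(x)·q(x) = 2*x^3 + 8*x^2 + 6*x.
∫_{-1}^{1} of each monomial x^k gives [2/(k+1) if k even, 0 if k odd]. Integrating term-by-term (or equivalently evaluating the antiderivative F(x) = x^4/2 + 8*x^3/3 + 3*x^2 at the endpoints):
  F(1) − F(−1) = 37/6 − (5/6) = 16/3.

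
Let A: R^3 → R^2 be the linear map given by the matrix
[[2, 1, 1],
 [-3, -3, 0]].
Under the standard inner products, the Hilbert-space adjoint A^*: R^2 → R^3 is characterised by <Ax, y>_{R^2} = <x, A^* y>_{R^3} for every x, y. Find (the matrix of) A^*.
A^* = A^T =
[[2, -3],
 [1, -3],
 [1, 0]]

For real matrices with standard dot products, the defining identity <Ax, y> = <x, A^* y> gives (Ax)^T y = x^T (A^*) y, i.e. x^T A^T y = x^T (A^*) y. Since this holds for all x, y, we must have A^* = A^T. Therefore
A^* =
[[2, -3],
 [1, -3],
 [1, 0]].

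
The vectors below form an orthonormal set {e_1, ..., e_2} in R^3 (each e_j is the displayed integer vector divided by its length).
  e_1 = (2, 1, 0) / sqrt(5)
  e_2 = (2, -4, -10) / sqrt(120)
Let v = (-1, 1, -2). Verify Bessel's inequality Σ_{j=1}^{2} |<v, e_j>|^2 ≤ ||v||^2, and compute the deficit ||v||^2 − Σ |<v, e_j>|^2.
Σ |<v, e_j>|^2 = 11/6; ||v||^2 = 6; deficit = 25/6

Write each e_j = u_j / sqrt(<u_j, u_j>) where u_j is the displayed integer vector. Then <v, e_j> = <v, u_j> / sqrt(<u_j, u_j>), so |<v, e_j>|^2 = <v, u_j>^2 / <u_j, u_j>.
Coefficients: <v, e_1> = -1/sqrt(5), <v, e_2> = 14/sqrt(120).
Square and sum: Σ |<v, e_j>|^2 = 11/6.
Compute ||v||^2 = v·v = 6.
Deficit = 6 − 11/6 = 25/6 ≥ 0, confirming Bessel's inequality. (The deficit equals ||v − Σ <v,e_j> e_j||^2, the squared distance from v to span{e_j}.)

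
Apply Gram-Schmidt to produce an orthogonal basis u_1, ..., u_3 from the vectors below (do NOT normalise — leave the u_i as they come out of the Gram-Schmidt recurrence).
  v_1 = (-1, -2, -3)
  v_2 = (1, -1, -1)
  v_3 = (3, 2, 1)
Orthogonal basis:
  u_1 = (-1, -2, -3)
  u_2 = (9/7, -3/7, -1/7)
  u_3 = (4/13, 16/13, -12/13)

Apply the Gram-Schmidt recurrence
  u_1 = v_1
  u_i = v_i − Σ_{j<i} ((v_i · u_j) / (u_j · u_j)) · u_j.

Step by step this gives:
  u_1 = (-1, -2, -3)
  u_2 = (9/7, -3/7, -1/7)
  u_3 = (4/13, 16/13, -12/13)

Orthogonality check:
  u_2 · u_1 = 0 (should be 0)
  u_3 · u_1 = 0 (should be 0)
  u_3 · u_2 = 0 (should be 0)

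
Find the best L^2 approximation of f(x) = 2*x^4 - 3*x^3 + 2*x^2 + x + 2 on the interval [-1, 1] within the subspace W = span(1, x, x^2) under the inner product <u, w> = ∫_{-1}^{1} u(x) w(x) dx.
g(x) = 26*x^2/7 - 4*x/5 + 64/35

The best approximation g ∈ W is the orthogonal projection of f onto W. Writing g = a_0 + a_1 x + a_2 x^2, the coefficients solve the normal equations G · a = b where
  G_{ij} = <φ_i, φ_j> and b_i = <f, φ_i>, with φ_0 = 1, φ_1 = x, φ_2 = x^2.
G =
  [2, 0, 2/3]
  [0, 2/3, 0]
  [2/3, 0, 2/5],
b = (92/15, -8/15, 284/105).
Solving gives a_0 = 64/35, a_1 = -4/5, a_2 = 26/7, so
  g(x) = 26*x^2/7 - 4*x/5 + 64/35.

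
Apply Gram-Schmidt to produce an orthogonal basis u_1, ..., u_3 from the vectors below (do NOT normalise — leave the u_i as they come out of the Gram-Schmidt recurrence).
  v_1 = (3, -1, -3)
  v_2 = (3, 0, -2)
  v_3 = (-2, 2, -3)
Orthogonal basis:
  u_1 = (3, -1, -3)
  u_2 = (12/19, 15/19, 7/19)
  u_3 = (-19/11, 57/22, -57/22)

Apply the Gram-Schmidt recurrence
  u_1 = v_1
  u_i = v_i − Σ_{j<i} ((v_i · u_j) / (u_j · u_j)) · u_j.

Step by step this gives:
  u_1 = (3, -1, -3)
  u_2 = (12/19, 15/19, 7/19)
  u_3 = (-19/11, 57/22, -57/22)

Orthogonality check:
  u_2 · u_1 = 0 (should be 0)
  u_3 · u_1 = 0 (should be 0)
  u_3 · u_2 = 0 (should be 0)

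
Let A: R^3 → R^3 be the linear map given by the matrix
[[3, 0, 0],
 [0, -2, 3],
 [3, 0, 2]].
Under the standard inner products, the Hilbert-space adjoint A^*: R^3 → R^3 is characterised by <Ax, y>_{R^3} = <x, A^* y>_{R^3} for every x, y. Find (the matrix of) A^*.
A^* = A^T =
[[3, 0, 3],
 [0, -2, 0],
 [0, 3, 2]]

For real matrices with standard dot products, the defining identity <Ax, y> = <x, A^* y> gives (Ax)^T y = x^T (A^*) y, i.e. x^T A^T y = x^T (A^*) y. Since this holds for all x, y, we must have A^* = A^T. Therefore
A^* =
[[3, 0, 3],
 [0, -2, 0],
 [0, 3, 2]].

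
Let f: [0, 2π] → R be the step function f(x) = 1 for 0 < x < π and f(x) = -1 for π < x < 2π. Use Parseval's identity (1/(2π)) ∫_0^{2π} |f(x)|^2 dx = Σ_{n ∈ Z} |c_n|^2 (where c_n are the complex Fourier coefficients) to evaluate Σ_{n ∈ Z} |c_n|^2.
Σ |c_n|^2 = 1

Parseval equates the L^2 energy of f (normalised by 1/(2π)) with the ℓ^2 sum of its Fourier coefficients: (1/(2π)) ∫_0^{2π} |f|^2 = Σ |c_n|^2.
Compute the left side: (1/(2π)) [∫_0^π 1^2 dx + ∫_π^{2π} (-1)^2 dx] = (1/(2π)) · (1π + 1π) = (1 + 1)/2 = 1.
So Σ_{n ∈ Z} |c_n|^2 = 1.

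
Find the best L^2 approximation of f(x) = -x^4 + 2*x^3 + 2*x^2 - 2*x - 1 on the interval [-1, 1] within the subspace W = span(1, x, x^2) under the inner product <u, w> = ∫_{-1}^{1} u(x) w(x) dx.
g(x) = 8*x^2/7 - 4*x/5 - 32/35

The best approximation g ∈ W is the orthogonal projection of f onto W. Writing g = a_0 + a_1 x + a_2 x^2, the coefficients solve the normal equations G · a = b where
  G_{ij} = <φ_i, φ_j> and b_i = <f, φ_i>, with φ_0 = 1, φ_1 = x, φ_2 = x^2.
G =
  [2, 0, 2/3]
  [0, 2/3, 0]
  [2/3, 0, 2/5],
b = (-16/15, -8/15, -16/105).
Solving gives a_0 = -32/35, a_1 = -4/5, a_2 = 8/7, so
  g(x) = 8*x^2/7 - 4*x/5 - 32/35.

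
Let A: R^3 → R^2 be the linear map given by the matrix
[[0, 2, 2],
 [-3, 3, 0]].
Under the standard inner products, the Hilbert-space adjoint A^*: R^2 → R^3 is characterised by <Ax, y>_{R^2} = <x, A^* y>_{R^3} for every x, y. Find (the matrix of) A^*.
A^* = A^T =
[[0, -3],
 [2, 3],
 [2, 0]]

For real matrices with standard dot products, the defining identity <Ax, y> = <x, A^* y> gives (Ax)^T y = x^T (A^*) y, i.e. x^T A^T y = x^T (A^*) y. Since this holds for all x, y, we must have A^* = A^T. Therefore
A^* =
[[0, -3],
 [2, 3],
 [2, 0]].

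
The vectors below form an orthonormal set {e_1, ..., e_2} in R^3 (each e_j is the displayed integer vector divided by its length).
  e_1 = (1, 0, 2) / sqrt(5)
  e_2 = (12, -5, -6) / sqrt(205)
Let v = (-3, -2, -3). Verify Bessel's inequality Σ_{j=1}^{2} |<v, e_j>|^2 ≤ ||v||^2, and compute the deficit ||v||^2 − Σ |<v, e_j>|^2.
Σ |<v, e_j>|^2 = 677/41; ||v||^2 = 22; deficit = 225/41

Write each e_j = u_j / sqrt(<u_j, u_j>) where u_j is the displayed integer vector. Then <v, e_j> = <v, u_j> / sqrt(<u_j, u_j>), so |<v, e_j>|^2 = <v, u_j>^2 / <u_j, u_j>.
Coefficients: <v, e_1> = -9/sqrt(5), <v, e_2> = -8/sqrt(205).
Square and sum: Σ |<v, e_j>|^2 = 677/41.
Compute ||v||^2 = v·v = 22.
Deficit = 22 − 677/41 = 225/41 ≥ 0, confirming Bessel's inequality. (The deficit equals ||v − Σ <v,e_j> e_j||^2, the squared distance from v to span{e_j}.)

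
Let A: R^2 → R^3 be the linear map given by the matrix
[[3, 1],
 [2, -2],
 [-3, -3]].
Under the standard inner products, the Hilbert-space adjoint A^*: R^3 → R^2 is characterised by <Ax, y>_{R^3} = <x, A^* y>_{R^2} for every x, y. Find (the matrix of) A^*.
A^* = A^T =
[[3, 2, -3],
 [1, -2, -3]]

For real matrices with standard dot products, the defining identity <Ax, y> = <x, A^* y> gives (Ax)^T y = x^T (A^*) y, i.e. x^T A^T y = x^T (A^*) y. Since this holds for all x, y, we must have A^* = A^T. Therefore
A^* =
[[3, 2, -3],
 [1, -2, -3]].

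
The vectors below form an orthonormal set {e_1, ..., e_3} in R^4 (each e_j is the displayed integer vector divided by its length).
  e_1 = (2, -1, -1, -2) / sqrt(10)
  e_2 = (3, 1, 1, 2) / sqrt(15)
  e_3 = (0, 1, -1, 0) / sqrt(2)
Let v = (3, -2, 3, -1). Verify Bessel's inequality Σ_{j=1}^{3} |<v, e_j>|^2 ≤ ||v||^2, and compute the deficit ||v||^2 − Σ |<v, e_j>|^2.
Σ |<v, e_j>|^2 = 65/3; ||v||^2 = 23; deficit = 4/3

Write each e_j = u_j / sqrt(<u_j, u_j>) where u_j is the displayed integer vector. Then <v, e_j> = <v, u_j> / sqrt(<u_j, u_j>), so |<v, e_j>|^2 = <v, u_j>^2 / <u_j, u_j>.
Coefficients: <v, e_1> = 7/sqrt(10), <v, e_2> = 8/sqrt(15), <v, e_3> = -5/sqrt(2).
Square and sum: Σ |<v, e_j>|^2 = 65/3.
Compute ||v||^2 = v·v = 23.
Deficit = 23 − 65/3 = 4/3 ≥ 0, confirming Bessel's inequality. (The deficit equals ||v − Σ <v,e_j> e_j||^2, the squared distance from v to span{e_j}.)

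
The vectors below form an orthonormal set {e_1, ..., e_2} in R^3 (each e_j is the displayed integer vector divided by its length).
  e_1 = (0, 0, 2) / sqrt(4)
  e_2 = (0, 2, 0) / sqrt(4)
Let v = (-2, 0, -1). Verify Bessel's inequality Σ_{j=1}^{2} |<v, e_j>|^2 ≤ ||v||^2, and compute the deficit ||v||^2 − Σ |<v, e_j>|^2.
Σ |<v, e_j>|^2 = 1; ||v||^2 = 5; deficit = 4

Write each e_j = u_j / sqrt(<u_j, u_j>) where u_j is the displayed integer vector. Then <v, e_j> = <v, u_j> / sqrt(<u_j, u_j>), so |<v, e_j>|^2 = <v, u_j>^2 / <u_j, u_j>.
Coefficients: <v, e_1> = -2/sqrt(4), <v, e_2> = 0/sqrt(4).
Square and sum: Σ |<v, e_j>|^2 = 1.
Compute ||v||^2 = v·v = 5.
Deficit = 5 − 1 = 4 ≥ 0, confirming Bessel's inequality. (The deficit equals ||v − Σ <v,e_j> e_j||^2, the squared distance from v to span{e_j}.)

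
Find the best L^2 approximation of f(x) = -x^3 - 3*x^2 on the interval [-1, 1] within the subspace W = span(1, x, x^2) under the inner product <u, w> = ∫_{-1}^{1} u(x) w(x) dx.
g(x) = -3*x^2 - 3*x/5

The best approximation g ∈ W is the orthogonal projection of f onto W. Writing g = a_0 + a_1 x + a_2 x^2, the coefficients solve the normal equations G · a = b where
  G_{ij} = <φ_i, φ_j> and b_i = <f, φ_i>, with φ_0 = 1, φ_1 = x, φ_2 = x^2.
G =
  [2, 0, 2/3]
  [0, 2/3, 0]
  [2/3, 0, 2/5],
b = (-2, -2/5, -6/5).
Solving gives a_0 = 0, a_1 = -3/5, a_2 = -3, so
  g(x) = -3*x^2 - 3*x/5.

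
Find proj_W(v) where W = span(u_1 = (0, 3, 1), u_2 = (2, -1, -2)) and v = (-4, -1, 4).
proj_W(v) = (-58/13, -53/65, 224/65)

Set up U = [u_1 | ... | u_2] ∈ R^(3×2). The projector onto W = col(U) is P = U (U^T U)^(-1) U^T.
Compute U^T U =
  [10, -5]
  [-5, 9],
and U^T v = (1, -15).
Solve U^T U · c = U^T v for the coefficients: c = (-66/65, -29/13). The projection is proj_W(v) = U c.
Check: (v - proj_W(v)) · u_1 = 0  (should be 0).
Check: (v - proj_W(v)) · u_2 = 0  (should be 0).
Result: proj_W(v) = (-58/13, -53/65, 224/65).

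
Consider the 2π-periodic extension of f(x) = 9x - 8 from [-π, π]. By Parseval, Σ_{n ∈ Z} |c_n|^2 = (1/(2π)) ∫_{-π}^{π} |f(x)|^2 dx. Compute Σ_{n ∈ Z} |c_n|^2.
Σ |c_n|^2 = 27π^2 + 64

Expand and integrate term by term over [-π, π]:
  ∫ (9x)^2 dx = 81·(2π^3/3); ∫ 2·9·(-8)·x dx = 0 (odd integrand); ∫ (-8)^2 dx = 64·2π.
So (1/(2π)) ∫_{-π}^{π} (9x - 8)^2 dx = 81π^2/3 + 64 = 27π^2 + 64.
Parseval ⇒ Σ |c_n|^2 = 27π^2 + 64.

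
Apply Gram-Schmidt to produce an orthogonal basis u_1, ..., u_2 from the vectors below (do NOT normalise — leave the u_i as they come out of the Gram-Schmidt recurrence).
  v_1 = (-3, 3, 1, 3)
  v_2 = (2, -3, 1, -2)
Orthogonal basis:
  u_1 = (-3, 3, 1, 3)
  u_2 = (-1/7, -6/7, 12/7, 1/7)

Apply the Gram-Schmidt recurrence
  u_1 = v_1
  u_i = v_i − Σ_{j<i} ((v_i · u_j) / (u_j · u_j)) · u_j.

Step by step this gives:
  u_1 = (-3, 3, 1, 3)
  u_2 = (-1/7, -6/7, 12/7, 1/7)

Orthogonality check:
  u_2 · u_1 = 0 (should be 0)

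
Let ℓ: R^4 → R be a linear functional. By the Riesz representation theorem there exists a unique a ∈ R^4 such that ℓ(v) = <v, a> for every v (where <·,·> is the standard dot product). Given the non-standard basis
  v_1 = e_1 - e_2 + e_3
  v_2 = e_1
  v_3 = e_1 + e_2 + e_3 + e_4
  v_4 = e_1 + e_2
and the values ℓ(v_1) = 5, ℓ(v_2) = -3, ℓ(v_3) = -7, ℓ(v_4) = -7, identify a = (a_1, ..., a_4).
a = (-3, -4, 4, -4)

Write a = (a_1, ..., a_4) in the standard basis. For each basis vector v_i, ℓ(v_i) = <v_i, a> is a linear equation in the a_j's. Collect the n equations into a matrix system V a = ℓ, where row i of V is v_i (expressed in the standard basis). Since V is invertible (lower-triangular with 1s on the diagonal, up to permutation), solve by back-substitution:
  V =
[[1, -1, 1, 0],
 [1, 0, 0, 0],
 [1, 1, 1, 1],
 [1, 1, 0, 0]]
  V a = (5, -3, -7, -7)
Solving gives a = (-3, -4, 4, -4).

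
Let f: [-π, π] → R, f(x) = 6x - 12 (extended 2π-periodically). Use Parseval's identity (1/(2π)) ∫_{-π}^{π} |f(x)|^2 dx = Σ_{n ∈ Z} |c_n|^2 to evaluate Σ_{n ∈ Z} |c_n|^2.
Σ |c_n|^2 = 12π^2 + 144

Expand and integrate term by term over [-π, π]:
  ∫ (6x)^2 dx = 36·(2π^3/3); ∫ 2·6·(-12)·x dx = 0 (odd integrand); ∫ (-12)^2 dx = 144·2π.
So (1/(2π)) ∫_{-π}^{π} (6x - 12)^2 dx = 36π^2/3 + 144 = 12π^2 + 144.
Parseval ⇒ Σ |c_n|^2 = 12π^2 + 144.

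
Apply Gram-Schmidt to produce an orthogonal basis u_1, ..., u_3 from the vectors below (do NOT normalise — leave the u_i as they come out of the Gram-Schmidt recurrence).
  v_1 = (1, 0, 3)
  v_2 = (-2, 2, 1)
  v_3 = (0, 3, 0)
Orthogonal basis:
  u_1 = (1, 0, 3)
  u_2 = (-21/10, 2, 7/10)
  u_3 = (126/89, 147/89, -42/89)

Apply the Gram-Schmidt recurrence
  u_1 = v_1
  u_i = v_i − Σ_{j<i} ((v_i · u_j) / (u_j · u_j)) · u_j.

Step by step this gives:
  u_1 = (1, 0, 3)
  u_2 = (-21/10, 2, 7/10)
  u_3 = (126/89, 147/89, -42/89)

Orthogonality check:
  u_2 · u_1 = 0 (should be 0)
  u_3 · u_1 = 0 (should be 0)
  u_3 · u_2 = 0 (should be 0)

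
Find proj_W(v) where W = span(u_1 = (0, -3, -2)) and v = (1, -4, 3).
proj_W(v) = (0, -18/13, -12/13)

Set up U = [u_1 | ... | u_1] ∈ R^(3×1). The projector onto W = col(U) is P = U (U^T U)^(-1) U^T.
Compute U^T U =
  [13],
and U^T v = (6).
Solve U^T U · c = U^T v for the coefficients: c = (6/13). The projection is proj_W(v) = U c.
Check: (v - proj_W(v)) · u_1 = 0  (should be 0).
Result: proj_W(v) = (0, -18/13, -12/13).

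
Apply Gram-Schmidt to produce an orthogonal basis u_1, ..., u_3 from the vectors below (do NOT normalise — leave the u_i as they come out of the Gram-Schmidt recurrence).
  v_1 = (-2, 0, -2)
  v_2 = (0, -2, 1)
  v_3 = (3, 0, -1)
Orthogonal basis:
  u_1 = (-2, 0, -2)
  u_2 = (-1/2, -2, 1/2)
  u_3 = (16/9, -8/9, -16/9)

Apply the Gram-Schmidt recurrence
  u_1 = v_1
  u_i = v_i − Σ_{j<i} ((v_i · u_j) / (u_j · u_j)) · u_j.

Step by step this gives:
  u_1 = (-2, 0, -2)
  u_2 = (-1/2, -2, 1/2)
  u_3 = (16/9, -8/9, -16/9)

Orthogonality check:
  u_2 · u_1 = 0 (should be 0)
  u_3 · u_1 = 0 (should be 0)
  u_3 · u_2 = 0 (should be 0)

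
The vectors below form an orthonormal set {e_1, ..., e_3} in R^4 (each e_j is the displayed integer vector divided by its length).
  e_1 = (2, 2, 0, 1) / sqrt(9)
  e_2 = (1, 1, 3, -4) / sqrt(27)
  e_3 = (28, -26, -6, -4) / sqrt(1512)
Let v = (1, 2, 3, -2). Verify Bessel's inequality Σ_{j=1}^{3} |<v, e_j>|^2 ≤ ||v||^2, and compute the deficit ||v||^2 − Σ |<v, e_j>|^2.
Σ |<v, e_j>|^2 = 243/14; ||v||^2 = 18; deficit = 9/14

Write each e_j = u_j / sqrt(<u_j, u_j>) where u_j is the displayed integer vector. Then <v, e_j> = <v, u_j> / sqrt(<u_j, u_j>), so |<v, e_j>|^2 = <v, u_j>^2 / <u_j, u_j>.
Coefficients: <v, e_1> = 4/sqrt(9), <v, e_2> = 20/sqrt(27), <v, e_3> = -34/sqrt(1512).
Square and sum: Σ |<v, e_j>|^2 = 243/14.
Compute ||v||^2 = v·v = 18.
Deficit = 18 − 243/14 = 9/14 ≥ 0, confirming Bessel's inequality. (The deficit equals ||v − Σ <v,e_j> e_j||^2, the squared distance from v to span{e_j}.)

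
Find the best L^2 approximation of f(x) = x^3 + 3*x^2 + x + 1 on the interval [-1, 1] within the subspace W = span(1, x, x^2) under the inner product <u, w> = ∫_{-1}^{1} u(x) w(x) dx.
g(x) = 3*x^2 + 8*x/5 + 1

The best approximation g ∈ W is the orthogonal projection of f onto W. Writing g = a_0 + a_1 x + a_2 x^2, the coefficients solve the normal equations G · a = b where
  G_{ij} = <φ_i, φ_j> and b_i = <f, φ_i>, with φ_0 = 1, φ_1 = x, φ_2 = x^2.
G =
  [2, 0, 2/3]
  [0, 2/3, 0]
  [2/3, 0, 2/5],
b = (4, 16/15, 28/15).
Solving gives a_0 = 1, a_1 = 8/5, a_2 = 3, so
  g(x) = 3*x^2 + 8*x/5 + 1.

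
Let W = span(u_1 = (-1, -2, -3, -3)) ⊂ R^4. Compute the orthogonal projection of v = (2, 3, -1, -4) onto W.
proj_W(v) = (-7/23, -14/23, -21/23, -21/23)

Set up U = [u_1 | ... | u_1] ∈ R^(4×1). The projector onto W = col(U) is P = U (U^T U)^(-1) U^T.
Compute U^T U =
  [23],
and U^T v = (7).
Solve U^T U · c = U^T v for the coefficients: c = (7/23). The projection is proj_W(v) = U c.
Check: (v - proj_W(v)) · u_1 = 0  (should be 0).
Result: proj_W(v) = (-7/23, -14/23, -21/23, -21/23).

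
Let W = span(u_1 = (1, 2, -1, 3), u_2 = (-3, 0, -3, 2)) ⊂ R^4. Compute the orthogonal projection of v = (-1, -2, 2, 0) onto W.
proj_W(v) = (-127/294, -136/147, 145/294, -69/49)

Set up U = [u_1 | ... | u_2] ∈ R^(4×2). The projector onto W = col(U) is P = U (U^T U)^(-1) U^T.
Compute U^T U =
  [15, 6]
  [6, 22],
and U^T v = (-7, -3).
Solve U^T U · c = U^T v for the coefficients: c = (-68/147, -1/98). The projection is proj_W(v) = U c.
Check: (v - proj_W(v)) · u_1 = 0  (should be 0).
Check: (v - proj_W(v)) · u_2 = 0  (should be 0).
Result: proj_W(v) = (-127/294, -136/147, 145/294, -69/49).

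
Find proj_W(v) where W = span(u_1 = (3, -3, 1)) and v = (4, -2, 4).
proj_W(v) = (66/19, -66/19, 22/19)

Set up U = [u_1 | ... | u_1] ∈ R^(3×1). The projector onto W = col(U) is P = U (U^T U)^(-1) U^T.
Compute U^T U =
  [19],
and U^T v = (22).
Solve U^T U · c = U^T v for the coefficients: c = (22/19). The projection is proj_W(v) = U c.
Check: (v - proj_W(v)) · u_1 = 0  (should be 0).
Result: proj_W(v) = (66/19, -66/19, 22/19).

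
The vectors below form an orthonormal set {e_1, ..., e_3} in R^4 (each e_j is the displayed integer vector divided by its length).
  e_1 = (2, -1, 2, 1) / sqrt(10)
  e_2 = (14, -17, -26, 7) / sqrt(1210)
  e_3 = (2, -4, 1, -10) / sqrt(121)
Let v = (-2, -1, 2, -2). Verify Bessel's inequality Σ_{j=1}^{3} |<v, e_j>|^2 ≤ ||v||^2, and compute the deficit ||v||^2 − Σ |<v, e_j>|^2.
Σ |<v, e_j>|^2 = 9; ||v||^2 = 13; deficit = 4

Write each e_j = u_j / sqrt(<u_j, u_j>) where u_j is the displayed integer vector. Then <v, e_j> = <v, u_j> / sqrt(<u_j, u_j>), so |<v, e_j>|^2 = <v, u_j>^2 / <u_j, u_j>.
Coefficients: <v, e_1> = -1/sqrt(10), <v, e_2> = -77/sqrt(1210), <v, e_3> = 22/sqrt(121).
Square and sum: Σ |<v, e_j>|^2 = 9.
Compute ||v||^2 = v·v = 13.
Deficit = 13 − 9 = 4 ≥ 0, confirming Bessel's inequality. (The deficit equals ||v − Σ <v,e_j> e_j||^2, the squared distance from v to span{e_j}.)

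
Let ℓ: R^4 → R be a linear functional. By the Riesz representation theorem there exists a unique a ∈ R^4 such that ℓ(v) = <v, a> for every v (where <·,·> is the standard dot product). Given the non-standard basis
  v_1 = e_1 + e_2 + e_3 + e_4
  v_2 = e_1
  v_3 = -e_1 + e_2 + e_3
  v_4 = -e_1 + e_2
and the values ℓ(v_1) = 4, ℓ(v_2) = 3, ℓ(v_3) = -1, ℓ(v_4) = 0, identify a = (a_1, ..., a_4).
a = (3, 3, -1, -1)

Write a = (a_1, ..., a_4) in the standard basis. For each basis vector v_i, ℓ(v_i) = <v_i, a> is a linear equation in the a_j's. Collect the n equations into a matrix system V a = ℓ, where row i of V is v_i (expressed in the standard basis). Since V is invertible (lower-triangular with 1s on the diagonal, up to permutation), solve by back-substitution:
  V =
[[1, 1, 1, 1],
 [1, 0, 0, 0],
 [-1, 1, 1, 0],
 [-1, 1, 0, 0]]
  V a = (4, 3, -1, 0)
Solving gives a = (3, 3, -1, -1).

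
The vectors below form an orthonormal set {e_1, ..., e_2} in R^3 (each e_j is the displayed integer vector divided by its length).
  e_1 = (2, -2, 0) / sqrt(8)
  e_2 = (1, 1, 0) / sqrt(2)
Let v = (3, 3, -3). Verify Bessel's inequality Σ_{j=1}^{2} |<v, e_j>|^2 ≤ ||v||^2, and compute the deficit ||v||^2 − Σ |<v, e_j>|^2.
Σ |<v, e_j>|^2 = 18; ||v||^2 = 27; deficit = 9

Write each e_j = u_j / sqrt(<u_j, u_j>) where u_j is the displayed integer vector. Then <v, e_j> = <v, u_j> / sqrt(<u_j, u_j>), so |<v, e_j>|^2 = <v, u_j>^2 / <u_j, u_j>.
Coefficients: <v, e_1> = 0/sqrt(8), <v, e_2> = 6/sqrt(2).
Square and sum: Σ |<v, e_j>|^2 = 18.
Compute ||v||^2 = v·v = 27.
Deficit = 27 − 18 = 9 ≥ 0, confirming Bessel's inequality. (The deficit equals ||v − Σ <v,e_j> e_j||^2, the squared distance from v to span{e_j}.)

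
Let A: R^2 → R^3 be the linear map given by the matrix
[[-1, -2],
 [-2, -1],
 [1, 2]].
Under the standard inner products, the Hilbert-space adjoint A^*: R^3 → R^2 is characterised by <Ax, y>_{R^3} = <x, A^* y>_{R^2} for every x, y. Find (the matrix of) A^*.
A^* = A^T =
[[-1, -2, 1],
 [-2, -1, 2]]

For real matrices with standard dot products, the defining identity <Ax, y> = <x, A^* y> gives (Ax)^T y = x^T (A^*) y, i.e. x^T A^T y = x^T (A^*) y. Since this holds for all x, y, we must have A^* = A^T. Therefore
A^* =
[[-1, -2, 1],
 [-2, -1, 2]].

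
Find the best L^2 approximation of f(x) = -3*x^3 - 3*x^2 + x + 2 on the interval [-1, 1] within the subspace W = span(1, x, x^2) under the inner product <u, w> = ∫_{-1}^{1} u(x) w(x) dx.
g(x) = -3*x^2 - 4*x/5 + 2

The best approximation g ∈ W is the orthogonal projection of f onto W. Writing g = a_0 + a_1 x + a_2 x^2, the coefficients solve the normal equations G · a = b where
  G_{ij} = <φ_i, φ_j> and b_i = <f, φ_i>, with φ_0 = 1, φ_1 = x, φ_2 = x^2.
G =
  [2, 0, 2/3]
  [0, 2/3, 0]
  [2/3, 0, 2/5],
b = (2, -8/15, 2/15).
Solving gives a_0 = 2, a_1 = -4/5, a_2 = -3, so
  g(x) = -3*x^2 - 4*x/5 + 2.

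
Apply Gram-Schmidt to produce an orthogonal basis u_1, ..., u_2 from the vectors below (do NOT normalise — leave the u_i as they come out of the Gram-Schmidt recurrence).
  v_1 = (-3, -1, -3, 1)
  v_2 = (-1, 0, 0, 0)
Orthogonal basis:
  u_1 = (-3, -1, -3, 1)
  u_2 = (-11/20, 3/20, 9/20, -3/20)

Apply the Gram-Schmidt recurrence
  u_1 = v_1
  u_i = v_i − Σ_{j<i} ((v_i · u_j) / (u_j · u_j)) · u_j.

Step by step this gives:
  u_1 = (-3, -1, -3, 1)
  u_2 = (-11/20, 3/20, 9/20, -3/20)

Orthogonality check:
  u_2 · u_1 = 0 (should be 0)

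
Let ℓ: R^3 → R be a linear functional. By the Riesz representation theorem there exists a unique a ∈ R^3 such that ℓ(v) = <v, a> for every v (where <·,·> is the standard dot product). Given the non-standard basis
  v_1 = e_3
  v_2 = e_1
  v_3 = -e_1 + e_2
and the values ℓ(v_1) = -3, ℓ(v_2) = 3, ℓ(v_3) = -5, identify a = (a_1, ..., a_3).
a = (3, -2, -3)

Write a = (a_1, ..., a_3) in the standard basis. For each basis vector v_i, ℓ(v_i) = <v_i, a> is a linear equation in the a_j's. Collect the n equations into a matrix system V a = ℓ, where row i of V is v_i (expressed in the standard basis). Since V is invertible (lower-triangular with 1s on the diagonal, up to permutation), solve by back-substitution:
  V =
[[0, 0, 1],
 [1, 0, 0],
 [-1, 1, 0]]
  V a = (-3, 3, -5)
Solving gives a = (3, -2, -3).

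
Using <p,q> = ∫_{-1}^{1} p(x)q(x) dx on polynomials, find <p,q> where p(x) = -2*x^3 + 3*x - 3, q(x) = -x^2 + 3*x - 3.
<p,q> = 118/5

Expand the product: p(x)·q(x) = 2*x^5 - 6*x^4 + 3*x^3 + 12*x^2 - 18*x + 9.
∫_{-1}^{1} of each monomial x^k gives [2/(k+1) if k even, 0 if k odd]. Integrating term-by-term (or equivalently evaluating the antiderivative F(x) = x^6/3 - 6*x^5/5 + 3*x^4/4 + 4*x^3 - 9*x^2 + 9*x at the endpoints):
  F(1) − F(−1) = 233/60 − (-1183/60) = 118/5.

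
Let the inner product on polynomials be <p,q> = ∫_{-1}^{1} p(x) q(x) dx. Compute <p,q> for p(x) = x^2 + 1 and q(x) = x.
<p,q> = 0

Expand the product: p(x)·q(x) = x^3 + x.
∫_{-1}^{1} of each monomial x^k gives [2/(k+1) if k even, 0 if k odd]. Integrating term-by-term (or equivalently evaluating the antiderivative F(x) = x^4/4 + x^2/2 at the endpoints):
  F(1) − F(−1) = 3/4 − (3/4) = 0.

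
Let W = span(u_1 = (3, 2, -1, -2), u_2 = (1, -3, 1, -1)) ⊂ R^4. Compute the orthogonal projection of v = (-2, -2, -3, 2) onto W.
proj_W(v) = (-221/106, -37/53, 47/106, 77/53)

Set up U = [u_1 | ... | u_2] ∈ R^(4×2). The projector onto W = col(U) is P = U (U^T U)^(-1) U^T.
Compute U^T U =
  [18, -2]
  [-2, 12],
and U^T v = (-11, -1).
Solve U^T U · c = U^T v for the coefficients: c = (-67/106, -10/53). The projection is proj_W(v) = U c.
Check: (v - proj_W(v)) · u_1 = 0  (should be 0).
Check: (v - proj_W(v)) · u_2 = 0  (should be 0).
Result: proj_W(v) = (-221/106, -37/53, 47/106, 77/53).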